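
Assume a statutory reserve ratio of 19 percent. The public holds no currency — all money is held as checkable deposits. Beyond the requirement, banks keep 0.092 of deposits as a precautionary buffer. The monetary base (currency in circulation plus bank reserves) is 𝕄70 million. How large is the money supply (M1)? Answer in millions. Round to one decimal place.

The money multiplier is m = 1 / (rr + e) = 1 / (0.19 + 0.092) ≈ 3.5461.
So M = m × MB = 3.5461 × 70 = 248.227 million.

𝕄248.2 million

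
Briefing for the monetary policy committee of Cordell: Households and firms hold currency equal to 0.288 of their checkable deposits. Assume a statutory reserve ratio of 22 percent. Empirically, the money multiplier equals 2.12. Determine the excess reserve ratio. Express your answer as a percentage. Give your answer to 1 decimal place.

10.0%

Using m = 2.12. Since m = (1 + c)/(c + rr + e), the denominator satisfies c + rr + e = (1 + c)/m = (1 + 0.288) / 2.12 ≈ 0.607547.
With c = 0.288 and rr = 0.22, the excess reserve ratio is 0.607547 − 0.288 − 0.22 = 0.099547.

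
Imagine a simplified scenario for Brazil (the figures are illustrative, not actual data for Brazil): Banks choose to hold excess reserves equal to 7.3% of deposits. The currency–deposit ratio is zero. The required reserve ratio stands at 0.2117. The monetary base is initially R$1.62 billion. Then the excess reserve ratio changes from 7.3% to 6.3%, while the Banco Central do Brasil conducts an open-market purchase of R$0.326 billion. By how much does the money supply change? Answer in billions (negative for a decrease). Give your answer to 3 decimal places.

Before: m₁ = 1 / (0.2117 + 0.073) ≈ 3.51247, MB₁ = 1.62, so M₁ = 3.51247 × 1.62 ≈ 5.6902 billion.
After: m₂ = 1 / (0.2117 + 0.063) ≈ 3.64033, MB₂ = 1.62 + 0.326 = 1.946, so M₂ = 3.64033 × 1.946 ≈ 7.0841 billion.
ΔM = M₂ − M₁ = 7.0841 − 5.6902 = 1.3939 billion.

R$1.394 billion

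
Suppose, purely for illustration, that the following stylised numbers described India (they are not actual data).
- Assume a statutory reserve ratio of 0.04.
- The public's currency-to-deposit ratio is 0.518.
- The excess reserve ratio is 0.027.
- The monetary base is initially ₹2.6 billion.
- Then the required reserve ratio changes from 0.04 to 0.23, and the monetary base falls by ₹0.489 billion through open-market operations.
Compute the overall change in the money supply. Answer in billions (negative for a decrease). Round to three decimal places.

-2.612 billion

Before: m₁ = (1 + 0.518) / (0.04 + 0.027 + 0.518) ≈ 2.59487, MB₁ = 2.6, so M₁ = 2.59487 × 2.6 ≈ 6.7467 billion.
After: m₂ = (1 + 0.518) / (0.23 + 0.027 + 0.518) ≈ 1.95871, MB₂ = 2.6 − 0.489 = 2.111, so M₂ = 1.95871 × 2.111 ≈ 4.1348 billion.
ΔM = M₂ − M₁ = 4.1348 − 6.7467 = -2.6119 billion.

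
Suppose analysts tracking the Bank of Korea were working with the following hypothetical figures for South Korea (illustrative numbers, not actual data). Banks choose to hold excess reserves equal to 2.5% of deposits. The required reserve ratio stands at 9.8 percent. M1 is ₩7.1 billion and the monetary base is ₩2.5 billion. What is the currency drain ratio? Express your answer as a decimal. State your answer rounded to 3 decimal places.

Using m = M/MB = 7.1/2.5 = 2.840000. From m = (1 + c)/(c + rr + e), rearranging gives 1 + c = m·(c + rr + e), so c·(1 − m) = m·(rr + e) − 1.
Hence c = [m·(rr + e) − 1]/(1 − m) = [2.840000 × (0.098 + 0.025) − 1] / (1 − 2.840000) ≈ 0.353630.

0.354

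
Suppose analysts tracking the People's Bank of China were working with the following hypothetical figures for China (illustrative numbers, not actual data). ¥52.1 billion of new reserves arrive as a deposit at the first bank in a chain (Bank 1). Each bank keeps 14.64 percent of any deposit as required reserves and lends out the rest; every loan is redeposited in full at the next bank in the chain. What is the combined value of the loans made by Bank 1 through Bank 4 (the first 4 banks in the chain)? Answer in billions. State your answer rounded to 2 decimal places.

Bank i lends (1 − rr)^i of the original deposit: Bank 1 lends 52.1·0.8536 ≈ 44.4726, Bank 2 lends 52.1·0.8536² ≈ 37.9618, and so on.
Summing a geometric series: total = 52.1·[0.8536·(1 − 0.8536^4) / (1 − 0.8536)] ≈ 142.4987 billion.

¥142.50 billion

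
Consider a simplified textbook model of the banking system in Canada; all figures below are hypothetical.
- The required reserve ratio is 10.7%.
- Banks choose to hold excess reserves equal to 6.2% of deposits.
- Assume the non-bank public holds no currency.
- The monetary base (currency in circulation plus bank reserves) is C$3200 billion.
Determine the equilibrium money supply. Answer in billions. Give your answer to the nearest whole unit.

C$18935 billion

The money multiplier is m = 1 / (rr + e) = 1 / (0.107 + 0.062) ≈ 5.91716.
So M = m × MB = 5.91716 × 3200 = 18934.912 billion.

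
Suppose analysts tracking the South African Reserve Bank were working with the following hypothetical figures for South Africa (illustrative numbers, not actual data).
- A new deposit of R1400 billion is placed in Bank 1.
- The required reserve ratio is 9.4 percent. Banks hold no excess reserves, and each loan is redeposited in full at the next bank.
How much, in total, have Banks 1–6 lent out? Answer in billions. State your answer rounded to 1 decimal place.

Bank i lends (1 − rr)^i of the original deposit: Bank 1 lends 1400·0.9060 = 1268.4000, Bank 2 lends 1400·0.9060² = 1149.1704, and so on.
Summing a geometric series: total = 1400·[0.9060·(1 − 0.9060^6) / (1 − 0.9060)] ≈ 6030.8898 billion.

R6030.9 billion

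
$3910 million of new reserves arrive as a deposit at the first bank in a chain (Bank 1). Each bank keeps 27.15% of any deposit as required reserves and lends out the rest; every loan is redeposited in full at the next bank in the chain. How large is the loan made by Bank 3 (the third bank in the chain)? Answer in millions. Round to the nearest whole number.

Each bank lends a fraction (1 − rr) = 0.7285 of the deposit it receives, so Bank 3 receives 3910·0.7285^2 and lends 3910·0.7285^3 ≈ 1511.6993 million.

$1512 million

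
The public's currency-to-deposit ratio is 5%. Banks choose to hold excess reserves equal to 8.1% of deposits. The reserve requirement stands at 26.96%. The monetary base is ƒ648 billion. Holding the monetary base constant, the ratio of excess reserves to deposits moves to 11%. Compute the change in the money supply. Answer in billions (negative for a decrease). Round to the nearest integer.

-115 billion

Initially m₁ = (1 + 0.05) / (0.2696 + 0.081 + 0.05) ≈ 2.6211, so M₁ = 2.6211 × 648 = 1698.4728 billion.
After the change m₂ = (1 + 0.05) / (0.2696 + 0.11 + 0.05) ≈ 2.4441, so M₂ = 2.4441 × 648 = 1583.7768 billion.
ΔM = M₂ − M₁ = 1583.7768 − 1698.4728 = -114.696 billion.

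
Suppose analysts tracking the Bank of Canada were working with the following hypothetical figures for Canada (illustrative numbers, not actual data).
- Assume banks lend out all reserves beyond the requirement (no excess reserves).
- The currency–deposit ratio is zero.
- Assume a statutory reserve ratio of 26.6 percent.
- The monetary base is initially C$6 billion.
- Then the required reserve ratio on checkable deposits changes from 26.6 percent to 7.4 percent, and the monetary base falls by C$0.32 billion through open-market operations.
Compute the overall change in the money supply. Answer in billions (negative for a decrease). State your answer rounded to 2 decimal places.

Before: m₁ = 1 / (0.266) ≈ 3.7594, MB₁ = 6, so M₁ = 3.7594 × 6 = 22.5564 billion.
After: m₂ = 1 / (0.074) ≈ 13.5135, MB₂ = 6 − 0.32 = 5.68, so M₂ = 13.5135 × 5.68 ≈ 76.7567 billion.
ΔM = M₂ − M₁ = 76.7567 − 22.5564 = 54.2003 billion.

C$54.20 billion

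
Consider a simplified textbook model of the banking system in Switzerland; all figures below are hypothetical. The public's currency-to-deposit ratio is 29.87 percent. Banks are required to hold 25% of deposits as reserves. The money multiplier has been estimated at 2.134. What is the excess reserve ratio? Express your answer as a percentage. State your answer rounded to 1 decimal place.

Using m = 2.134. Since m = (1 + c)/(c + rr + e), the denominator satisfies c + rr + e = (1 + c)/m = (1 + 0.2987) / 2.134 ≈ 0.608575.
With c = 0.2987 and rr = 0.25, the excess reserve ratio is 0.608575 − 0.2987 − 0.25 = 0.059875.

6.0%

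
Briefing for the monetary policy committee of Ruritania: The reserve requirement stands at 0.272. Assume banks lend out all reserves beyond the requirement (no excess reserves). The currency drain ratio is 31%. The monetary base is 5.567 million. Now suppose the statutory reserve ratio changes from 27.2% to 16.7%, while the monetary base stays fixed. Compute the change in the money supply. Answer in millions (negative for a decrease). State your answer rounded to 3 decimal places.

Initially m₁ = (1 + 0.31) / (0.272 + 0.31) ≈ 2.25086, so M₁ = 2.25086 × 5.567 ≈ 12.5305 million.
After the change m₂ = (1 + 0.31) / (0.167 + 0.31) ≈ 2.74633, so M₂ = 2.74633 × 5.567 ≈ 15.2888 million.
ΔM = M₂ − M₁ = 15.2888 − 12.5305 = 2.7583 million.

2.758 million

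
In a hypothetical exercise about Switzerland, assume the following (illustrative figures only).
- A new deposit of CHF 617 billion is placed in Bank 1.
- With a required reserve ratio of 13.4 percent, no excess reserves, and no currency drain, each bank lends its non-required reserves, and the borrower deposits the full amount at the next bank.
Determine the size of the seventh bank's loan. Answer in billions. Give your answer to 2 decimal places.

Each bank lends a fraction (1 − rr) = 0.8660 of the deposit it receives, so Bank 7 receives 617·0.8660^6 and lends 617·0.8660^7 ≈ 225.3774 billion.

CHF 225.38 billion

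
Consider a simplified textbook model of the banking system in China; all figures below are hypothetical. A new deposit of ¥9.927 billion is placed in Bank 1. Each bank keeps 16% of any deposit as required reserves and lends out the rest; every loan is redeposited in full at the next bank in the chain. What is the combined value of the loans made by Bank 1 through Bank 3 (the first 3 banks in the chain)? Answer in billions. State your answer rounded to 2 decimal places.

Bank i lends (1 − rr)^i of the original deposit: Bank 1 lends 9.927·0.8400 ≈ 8.3387, Bank 2 lends 9.927·0.8400² ≈ 7.0045, and so on.
Summing a geometric series: total = 9.927·[0.8400·(1 − 0.8400^3) / (1 − 0.8400)] ≈ 21.2269 billion.

¥21.23 billion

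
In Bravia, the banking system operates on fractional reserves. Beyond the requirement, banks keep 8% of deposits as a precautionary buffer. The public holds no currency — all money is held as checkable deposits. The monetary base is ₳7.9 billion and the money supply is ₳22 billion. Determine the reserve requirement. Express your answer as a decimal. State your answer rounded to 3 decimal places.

Using m = M/MB = 22/7.9 ≈ 2.784810. Since m = (1 + c)/(c + rr + e), the denominator satisfies c + rr + e = (1 + c)/m = (1 + 0) / 2.784810 ≈ 0.359091.
With c = 0 and e = 0.08, the reserve requirement is 0.359091 − 0 − 0.08 = 0.279091.

0.279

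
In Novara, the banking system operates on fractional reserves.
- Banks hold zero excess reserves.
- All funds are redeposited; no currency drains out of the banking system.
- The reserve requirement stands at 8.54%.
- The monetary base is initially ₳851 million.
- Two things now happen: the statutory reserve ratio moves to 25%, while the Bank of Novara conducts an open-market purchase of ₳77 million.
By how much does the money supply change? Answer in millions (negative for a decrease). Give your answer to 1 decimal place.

Before: m₁ = 1 / (0.0854) ≈ 11.70960, MB₁ = 851, so M₁ = 11.70960 × 851 = 9964.8696 million.
After: m₂ = 1 / (0.25) = 4, MB₂ = 851 + 77 = 928, so M₂ = 4 × 928 = 3712 million.
ΔM = M₂ − M₁ = 3712 − 9964.8696 = -6252.8696 million.

-6252.9 million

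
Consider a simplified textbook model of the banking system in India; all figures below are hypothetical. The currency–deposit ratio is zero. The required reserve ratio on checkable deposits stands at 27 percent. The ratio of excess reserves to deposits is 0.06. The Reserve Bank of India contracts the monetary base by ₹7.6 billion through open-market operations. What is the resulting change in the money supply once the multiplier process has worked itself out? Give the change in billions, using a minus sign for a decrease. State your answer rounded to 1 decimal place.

The money multiplier is m = 1 / (rr + e) = 1 / (0.27 + 0.06) ≈ 3.0303.
The sale removes 7.6 billion of base, so ΔM = m × ΔMB = 3.0303 × (−7.6) ≈ -23.0303 billion.

-23.0 billion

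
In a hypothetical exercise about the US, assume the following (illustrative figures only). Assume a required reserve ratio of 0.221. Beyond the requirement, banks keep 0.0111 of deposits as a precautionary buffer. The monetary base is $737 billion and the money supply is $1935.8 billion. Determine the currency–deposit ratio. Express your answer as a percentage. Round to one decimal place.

Using m = M/MB = 1935.8/737 ≈ 2.626594. From m = (1 + c)/(c + rr + e), rearranging gives 1 + c = m·(c + rr + e), so c·(1 − m) = m·(rr + e) − 1.
Hence c = [m·(rr + e) − 1]/(1 − m) = [2.626594 × (0.221 + 0.0111) − 1] / (1 − 2.626594) ≈ 0.239991.

24.0%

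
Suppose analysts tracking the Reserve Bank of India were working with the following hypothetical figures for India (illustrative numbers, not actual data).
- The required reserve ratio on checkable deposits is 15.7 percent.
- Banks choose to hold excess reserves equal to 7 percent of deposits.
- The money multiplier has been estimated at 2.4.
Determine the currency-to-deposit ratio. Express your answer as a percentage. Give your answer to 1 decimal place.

Using m = 2.4. From m = (1 + c)/(c + rr + e), rearranging gives 1 + c = m·(c + rr + e), so c·(1 − m) = m·(rr + e) − 1.
Hence c = [m·(rr + e) − 1]/(1 − m) = [2.4 × (0.157 + 0.07) − 1] / (1 − 2.4) ≈ 0.325143.

32.5%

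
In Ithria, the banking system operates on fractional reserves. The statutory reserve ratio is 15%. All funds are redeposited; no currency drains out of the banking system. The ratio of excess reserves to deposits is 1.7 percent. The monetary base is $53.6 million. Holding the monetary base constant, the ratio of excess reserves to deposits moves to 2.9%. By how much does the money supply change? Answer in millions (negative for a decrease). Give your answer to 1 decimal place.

-21.5 million

Initially m₁ = 1 / (0.15 + 0.017) ≈ 5.9880, so M₁ = 5.9880 × 53.6 = 320.9568 million.
After the change m₂ = 1 / (0.15 + 0.029) ≈ 5.5866, so M₂ = 5.5866 × 53.6 ≈ 299.4418 million.
ΔM = M₂ − M₁ = 299.4418 − 320.9568 = -21.515 million.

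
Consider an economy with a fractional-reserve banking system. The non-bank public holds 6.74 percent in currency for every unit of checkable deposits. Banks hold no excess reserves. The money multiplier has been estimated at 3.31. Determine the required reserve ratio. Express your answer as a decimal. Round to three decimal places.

Using m = 3.31. Since m = (1 + c)/(c + rr + e), the denominator satisfies c + rr + e = (1 + c)/m = (1 + 0.0674) / 3.31 ≈ 0.322477.
With c = 0.0674 and e = 0, the required reserve ratio is 0.322477 − 0.0674 − 0 = 0.255077.

0.255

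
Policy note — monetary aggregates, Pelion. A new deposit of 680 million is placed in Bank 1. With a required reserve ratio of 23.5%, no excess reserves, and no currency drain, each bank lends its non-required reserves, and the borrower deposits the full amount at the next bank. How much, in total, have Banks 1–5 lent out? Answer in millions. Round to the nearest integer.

Bank i lends (1 − rr)^i of the original deposit: Bank 1 lends 680·0.7650 = 520.2000, Bank 2 lends 680·0.7650² = 397.9530, and so on.
Summing a geometric series: total = 680·[0.7650·(1 − 0.7650^5) / (1 − 0.7650)] ≈ 1633.6415 million.

1634 million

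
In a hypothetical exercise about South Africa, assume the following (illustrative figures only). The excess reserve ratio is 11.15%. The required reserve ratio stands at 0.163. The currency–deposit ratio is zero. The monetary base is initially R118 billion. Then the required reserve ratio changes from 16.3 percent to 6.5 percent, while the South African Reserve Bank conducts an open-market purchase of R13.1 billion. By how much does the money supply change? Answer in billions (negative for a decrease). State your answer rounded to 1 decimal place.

Before: m₁ = 1 / (0.163 + 0.1115) ≈ 3.64299, MB₁ = 118, so M₁ = 3.64299 × 118 ≈ 429.8728 billion.
After: m₂ = 1 / (0.065 + 0.1115) ≈ 5.66572, MB₂ = 118 + 13.1 = 131.1, so M₂ = 5.66572 × 131.1 ≈ 742.7759 billion.
ΔM = M₂ − M₁ = 742.7759 − 429.8728 = 312.9031 billion.

R312.9 billion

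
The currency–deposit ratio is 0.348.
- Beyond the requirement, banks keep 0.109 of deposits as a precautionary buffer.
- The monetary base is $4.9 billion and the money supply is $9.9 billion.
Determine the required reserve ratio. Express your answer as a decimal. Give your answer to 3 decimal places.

Using m = M/MB = 9.9/4.9 ≈ 2.020408. Since m = (1 + c)/(c + rr + e), the denominator satisfies c + rr + e = (1 + c)/m = (1 + 0.348) / 2.020408 ≈ 0.667192.
With c = 0.348 and e = 0.109, the required reserve ratio is 0.667192 − 0.348 − 0.109 = 0.210192.

0.210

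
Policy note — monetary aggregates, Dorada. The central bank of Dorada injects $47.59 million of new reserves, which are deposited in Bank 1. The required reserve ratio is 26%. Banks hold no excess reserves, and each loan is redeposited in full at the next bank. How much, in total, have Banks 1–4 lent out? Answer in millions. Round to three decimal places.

$94.832 million

Bank i lends (1 − rr)^i of the original deposit: Bank 1 lends 47.59·0.7400 = 35.2166, Bank 2 lends 47.59·0.7400² ≈ 26.0603, and so on.
Summing a geometric series: total = 47.59·[0.7400·(1 − 0.7400^4) / (1 − 0.7400)] ≈ 94.8321 million.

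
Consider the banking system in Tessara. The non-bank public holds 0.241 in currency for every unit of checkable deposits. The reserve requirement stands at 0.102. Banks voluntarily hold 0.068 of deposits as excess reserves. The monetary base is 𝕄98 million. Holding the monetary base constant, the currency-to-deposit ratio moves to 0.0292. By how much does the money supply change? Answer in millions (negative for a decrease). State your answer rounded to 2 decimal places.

𝕄210.43 million

Initially m₁ = (1 + 0.241) / (0.102 + 0.068 + 0.241) ≈ 3.01946, so M₁ = 3.01946 × 98 ≈ 295.9071 million.
After the change m₂ = (1 + 0.0292) / (0.102 + 0.068 + 0.0292) ≈ 5.16667, so M₂ = 5.16667 × 98 ≈ 506.3337 million.
ΔM = M₂ − M₁ = 506.3337 − 295.9071 = 210.4266 million.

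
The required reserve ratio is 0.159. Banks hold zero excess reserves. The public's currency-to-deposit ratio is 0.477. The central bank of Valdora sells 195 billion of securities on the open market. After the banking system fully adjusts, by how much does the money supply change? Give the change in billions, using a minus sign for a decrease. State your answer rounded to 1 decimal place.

The money multiplier is m = (1 + c) / (rr + c) = (1 + 0.477) / (0.159 + 0.477) ≈ 2.32233.
The sale removes 195 billion of base, so ΔM = m × ΔMB = 2.32233 × (−195) ≈ -452.8544 billion.

-452.9 billion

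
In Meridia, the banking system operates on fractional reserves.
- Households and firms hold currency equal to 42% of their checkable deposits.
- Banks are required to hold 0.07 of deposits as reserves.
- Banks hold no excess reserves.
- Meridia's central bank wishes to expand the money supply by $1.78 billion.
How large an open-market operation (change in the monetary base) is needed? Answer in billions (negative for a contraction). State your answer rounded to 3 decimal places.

$0.614 billion

The money multiplier is m = (1 + c) / (rr + c) = (1 + 0.42) / (0.07 + 0.42) ≈ 2.89796.
ΔMB = ΔM / m = (+1.78) / 2.89796 ≈ 0.6142 billion.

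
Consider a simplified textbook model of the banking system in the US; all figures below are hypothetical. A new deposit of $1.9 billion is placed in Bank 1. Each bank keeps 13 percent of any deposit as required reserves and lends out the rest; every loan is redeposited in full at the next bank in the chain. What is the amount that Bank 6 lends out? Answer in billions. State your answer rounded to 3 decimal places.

$0.824 billion

Each bank lends a fraction (1 − rr) = 0.8700 of the deposit it receives, so Bank 6 receives 1.9·0.8700^5 and lends 1.9·0.8700^6 ≈ 0.8239 billion.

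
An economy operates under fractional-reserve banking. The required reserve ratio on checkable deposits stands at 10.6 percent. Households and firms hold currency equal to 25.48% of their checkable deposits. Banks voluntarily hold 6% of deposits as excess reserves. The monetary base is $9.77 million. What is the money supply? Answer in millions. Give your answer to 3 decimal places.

$29.134 million

The money multiplier is m = (1 + c) / (rr + e + c) = (1 + 0.2548) / (0.106 + 0.06 + 0.2548) ≈ 2.98194.
So M = m × MB = 2.98194 × 9.77 ≈ 29.1336 million.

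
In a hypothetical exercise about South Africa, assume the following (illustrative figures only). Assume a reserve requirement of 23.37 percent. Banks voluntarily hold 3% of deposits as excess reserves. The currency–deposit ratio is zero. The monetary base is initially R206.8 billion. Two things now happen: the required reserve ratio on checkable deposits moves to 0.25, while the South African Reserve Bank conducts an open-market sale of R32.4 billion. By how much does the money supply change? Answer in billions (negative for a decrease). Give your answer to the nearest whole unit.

Before: m₁ = 1 / (0.2337 + 0.03) ≈ 3.7922, MB₁ = 206.8, so M₁ = 3.7922 × 206.8 ≈ 784.227 billion.
After: m₂ = 1 / (0.25 + 0.03) ≈ 3.5714, MB₂ = 206.8 − 32.4 = 174.4, so M₂ = 3.5714 × 174.4 ≈ 622.8522 billion.
ΔM = M₂ − M₁ = 622.8522 − 784.227 = -161.3748 billion.

-161 billion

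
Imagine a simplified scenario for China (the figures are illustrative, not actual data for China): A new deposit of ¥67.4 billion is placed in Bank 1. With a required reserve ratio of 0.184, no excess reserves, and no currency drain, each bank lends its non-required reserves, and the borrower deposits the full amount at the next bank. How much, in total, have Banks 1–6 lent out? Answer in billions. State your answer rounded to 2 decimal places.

Bank i lends (1 − rr)^i of the original deposit: Bank 1 lends 67.4·0.8160 = 54.9984, Bank 2 lends 67.4·0.8160² ≈ 44.8787, and so on.
Summing a geometric series: total = 67.4·[0.8160·(1 − 0.8160^6) / (1 − 0.8160)] ≈ 210.6628 billion.

¥210.66 billion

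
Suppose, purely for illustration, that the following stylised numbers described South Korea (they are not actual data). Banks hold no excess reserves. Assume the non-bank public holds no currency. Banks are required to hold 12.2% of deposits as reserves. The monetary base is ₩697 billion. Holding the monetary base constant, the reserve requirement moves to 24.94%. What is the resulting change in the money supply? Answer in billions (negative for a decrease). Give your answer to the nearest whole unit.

Initially m₁ = 1 / (0.122) ≈ 8.1967, so M₁ = 8.1967 × 697 = 5713.0999 billion.
After the change m₂ = 1 / (0.2494) ≈ 4.0096, so M₂ = 4.0096 × 697 = 2794.6912 billion.
ΔM = M₂ − M₁ = 2794.6912 − 5713.0999 = -2918.4087 billion.

-2918 billion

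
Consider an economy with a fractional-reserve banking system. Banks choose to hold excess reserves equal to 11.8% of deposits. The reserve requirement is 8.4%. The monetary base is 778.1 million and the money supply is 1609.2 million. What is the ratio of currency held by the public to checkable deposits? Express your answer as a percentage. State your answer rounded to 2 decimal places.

54.51%

Using m = M/MB = 1609.2/778.1 ≈ 2.068115. From m = (1 + c)/(c + rr + e), rearranging gives 1 + c = m·(c + rr + e), so c·(1 − m) = m·(rr + e) − 1.
Hence c = [m·(rr + e) − 1]/(1 − m) = [2.068115 × (0.084 + 0.118) − 1] / (1 − 2.068115) ≈ 0.545111.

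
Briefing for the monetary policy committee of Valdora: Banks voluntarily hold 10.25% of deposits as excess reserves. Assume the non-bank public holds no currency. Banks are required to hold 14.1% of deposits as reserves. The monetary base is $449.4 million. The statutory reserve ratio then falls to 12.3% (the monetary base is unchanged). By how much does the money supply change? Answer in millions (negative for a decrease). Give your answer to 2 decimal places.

Initially m₁ = 1 / (0.141 + 0.1025) ≈ 4.106776, so M₁ = 4.106776 × 449.4 ≈ 1845.5851 million.
After the change m₂ = 1 / (0.123 + 0.1025) ≈ 4.434590, so M₂ = 4.434590 × 449.4 ≈ 1992.9047 million.
ΔM = M₂ − M₁ = 1992.9047 − 1845.5851 = 147.3196 million.

$147.32 million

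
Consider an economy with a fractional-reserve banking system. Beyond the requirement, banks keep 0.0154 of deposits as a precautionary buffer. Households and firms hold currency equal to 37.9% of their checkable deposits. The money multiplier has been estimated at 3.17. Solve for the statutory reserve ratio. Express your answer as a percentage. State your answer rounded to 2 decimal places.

Using m = 3.17. Since m = (1 + c)/(c + rr + e), the denominator satisfies c + rr + e = (1 + c)/m = (1 + 0.379) / 3.17 ≈ 0.435016.
With c = 0.379 and e = 0.0154, the statutory reserve ratio is 0.435016 − 0.379 − 0.0154 = 0.040616.

4.06%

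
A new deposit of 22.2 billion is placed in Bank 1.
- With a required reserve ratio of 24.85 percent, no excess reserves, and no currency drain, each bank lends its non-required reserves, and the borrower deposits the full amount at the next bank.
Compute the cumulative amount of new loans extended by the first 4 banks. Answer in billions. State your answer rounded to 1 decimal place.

45.7 billion

Bank i lends (1 − rr)^i of the original deposit: Bank 1 lends 22.2·0.7515 = 16.6833, Bank 2 lends 22.2·0.7515² ≈ 12.5375, and so on.
Summing a geometric series: total = 22.2·[0.7515·(1 − 0.7515^4) / (1 − 0.7515)] ≈ 45.7233 billion.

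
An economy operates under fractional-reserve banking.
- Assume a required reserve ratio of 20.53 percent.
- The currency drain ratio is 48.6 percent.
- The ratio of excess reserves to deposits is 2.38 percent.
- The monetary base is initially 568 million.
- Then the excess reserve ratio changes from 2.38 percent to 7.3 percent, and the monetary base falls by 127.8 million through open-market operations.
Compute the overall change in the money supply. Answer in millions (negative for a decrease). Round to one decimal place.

-324.5 million

Before: m₁ = (1 + 0.486) / (0.2053 + 0.0238 + 0.486) ≈ 2.07803, MB₁ = 568, so M₁ = 2.07803 × 568 ≈ 1180.321 million.
After: m₂ = (1 + 0.486) / (0.2053 + 0.073 + 0.486) ≈ 1.94426, MB₂ = 568 − 127.8 = 440.2, so M₂ = 1.94426 × 440.2 ≈ 855.8633 million.
ΔM = M₂ − M₁ = 855.8633 − 1180.321 = -324.4577 million.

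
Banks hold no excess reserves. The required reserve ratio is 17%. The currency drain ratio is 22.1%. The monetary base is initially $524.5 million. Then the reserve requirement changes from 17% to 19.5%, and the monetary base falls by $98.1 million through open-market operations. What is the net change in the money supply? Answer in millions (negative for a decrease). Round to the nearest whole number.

-386 million

Before: m₁ = (1 + 0.221) / (0.17 + 0.221) ≈ 3.1228, MB₁ = 524.5, so M₁ = 3.1228 × 524.5 = 1637.9086 million.
After: m₂ = (1 + 0.221) / (0.195 + 0.221) ≈ 2.9351, MB₂ = 524.5 − 98.1 = 426.4, so M₂ = 2.9351 × 426.4 ≈ 1251.5266 million.
ΔM = M₂ − M₁ = 1251.5266 − 1637.9086 = -386.382 million.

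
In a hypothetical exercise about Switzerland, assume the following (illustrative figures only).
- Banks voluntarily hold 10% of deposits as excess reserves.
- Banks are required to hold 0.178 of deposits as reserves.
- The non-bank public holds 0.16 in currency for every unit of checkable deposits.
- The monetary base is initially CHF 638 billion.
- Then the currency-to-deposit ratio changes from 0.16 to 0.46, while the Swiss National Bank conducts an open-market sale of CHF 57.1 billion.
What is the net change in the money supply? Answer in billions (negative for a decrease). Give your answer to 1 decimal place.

-540.5 billion

Before: m₁ = (1 + 0.16) / (0.178 + 0.1 + 0.16) ≈ 2.64840, MB₁ = 638, so M₁ = 2.64840 × 638 = 1689.6792 billion.
After: m₂ = (1 + 0.46) / (0.178 + 0.1 + 0.46) ≈ 1.97832, MB₂ = 638 − 57.1 = 580.9, so M₂ = 1.97832 × 580.9 ≈ 1149.2061 billion.
ΔM = M₂ − M₁ = 1149.2061 − 1689.6792 = -540.4731 billion.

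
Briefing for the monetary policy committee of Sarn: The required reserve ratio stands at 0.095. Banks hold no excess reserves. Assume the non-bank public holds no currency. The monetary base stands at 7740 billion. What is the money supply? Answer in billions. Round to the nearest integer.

With no currency drain or excess reserves, the money multiplier is m = 1/rr = 1/0.095 ≈ 10.52632.
Money supply M = m × MB = 10.52632 × 7740 = 81473.7168 billion.

81474 billion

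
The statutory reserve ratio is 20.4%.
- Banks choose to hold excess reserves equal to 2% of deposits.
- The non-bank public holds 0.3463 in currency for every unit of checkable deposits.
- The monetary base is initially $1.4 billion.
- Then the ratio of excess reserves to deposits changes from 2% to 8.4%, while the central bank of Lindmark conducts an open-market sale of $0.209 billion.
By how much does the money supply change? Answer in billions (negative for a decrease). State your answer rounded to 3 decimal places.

-0.777 billion

Before: m₁ = (1 + 0.3463) / (0.204 + 0.02 + 0.3463) ≈ 2.36069, MB₁ = 1.4, so M₁ = 2.36069 × 1.4 ≈ 3.305 billion.
After: m₂ = (1 + 0.3463) / (0.204 + 0.084 + 0.3463) ≈ 2.12250, MB₂ = 1.4 − 0.209 = 1.191, so M₂ = 2.12250 × 1.191 ≈ 2.5279 billion.
ΔM = M₂ − M₁ = 2.5279 − 3.305 = -0.7771 billion.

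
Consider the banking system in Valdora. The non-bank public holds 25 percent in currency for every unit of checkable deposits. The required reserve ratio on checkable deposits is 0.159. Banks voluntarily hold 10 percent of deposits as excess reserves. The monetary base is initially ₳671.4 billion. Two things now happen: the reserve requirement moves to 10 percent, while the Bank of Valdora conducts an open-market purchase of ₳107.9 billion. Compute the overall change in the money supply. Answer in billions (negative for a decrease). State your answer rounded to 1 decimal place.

Before: m₁ = (1 + 0.25) / (0.159 + 0.1 + 0.25) ≈ 2.45580, MB₁ = 671.4, so M₁ = 2.45580 × 671.4 ≈ 1648.8241 billion.
After: m₂ = (1 + 0.25) / (0.1 + 0.1 + 0.25) ≈ 2.77778, MB₂ = 671.4 + 107.9 = 779.3, so M₂ = 2.77778 × 779.3 ≈ 2164.724 billion.
ΔM = M₂ − M₁ = 2164.724 − 1648.8241 = 515.8999 billion.

₳515.9 billion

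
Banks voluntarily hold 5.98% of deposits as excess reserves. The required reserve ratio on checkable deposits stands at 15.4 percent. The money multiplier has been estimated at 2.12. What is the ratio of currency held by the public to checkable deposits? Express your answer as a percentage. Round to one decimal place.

Using m = 2.12. From m = (1 + c)/(c + rr + e), rearranging gives 1 + c = m·(c + rr + e), so c·(1 − m) = m·(rr + e) − 1.
Hence c = [m·(rr + e) − 1]/(1 − m) = [2.12 × (0.154 + 0.0598) − 1] / (1 − 2.12) ≈ 0.488164.

48.8%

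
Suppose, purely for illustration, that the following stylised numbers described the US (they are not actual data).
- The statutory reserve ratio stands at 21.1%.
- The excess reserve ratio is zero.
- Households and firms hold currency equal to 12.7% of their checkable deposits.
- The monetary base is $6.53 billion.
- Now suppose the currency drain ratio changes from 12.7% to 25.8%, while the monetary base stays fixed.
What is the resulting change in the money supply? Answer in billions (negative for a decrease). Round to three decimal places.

-4.258 billion

Initially m₁ = (1 + 0.127) / (0.211 + 0.127) ≈ 3.33432, so M₁ = 3.33432 × 6.53 ≈ 21.7731 billion.
After the change m₂ = (1 + 0.258) / (0.211 + 0.258) ≈ 2.68230, so M₂ = 2.68230 × 6.53 ≈ 17.5154 billion.
ΔM = M₂ − M₁ = 17.5154 − 21.7731 = -4.2577 billion.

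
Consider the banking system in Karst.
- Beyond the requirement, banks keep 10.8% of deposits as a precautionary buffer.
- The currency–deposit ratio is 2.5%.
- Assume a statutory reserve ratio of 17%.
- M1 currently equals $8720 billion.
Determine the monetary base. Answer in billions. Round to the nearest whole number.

The money multiplier is m = (1 + c) / (rr + e + c) = (1 + 0.025) / (0.17 + 0.108 + 0.025) ≈ 3.38284.
MB = M / m = 8720 / 3.38284 ≈ 2577.7158 billion.

$2578 billion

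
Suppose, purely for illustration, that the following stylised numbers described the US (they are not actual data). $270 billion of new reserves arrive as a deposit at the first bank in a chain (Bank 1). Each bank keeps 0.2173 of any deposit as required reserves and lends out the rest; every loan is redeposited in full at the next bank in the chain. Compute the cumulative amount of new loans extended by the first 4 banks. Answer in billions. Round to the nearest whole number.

$608 billion

Bank i lends (1 − rr)^i of the original deposit: Bank 1 lends 270·0.7827 = 211.3290, Bank 2 lends 270·0.7827² ≈ 165.4072, and so on.
Summing a geometric series: total = 270·[0.7827·(1 − 0.7827^4) / (1 − 0.7827)] ≈ 607.5321 billion.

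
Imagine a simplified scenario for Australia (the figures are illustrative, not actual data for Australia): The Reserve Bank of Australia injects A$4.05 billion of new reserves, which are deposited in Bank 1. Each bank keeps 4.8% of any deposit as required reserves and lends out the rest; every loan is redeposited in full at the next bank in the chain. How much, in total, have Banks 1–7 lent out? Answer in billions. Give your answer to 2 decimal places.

A$23.40 billion

Bank i lends (1 − rr)^i of the original deposit: Bank 1 lends 4.05·0.9520 = 3.8556, Bank 2 lends 4.05·0.9520² ≈ 3.6705, and so on.
Summing a geometric series: total = 4.05·[0.9520·(1 − 0.9520^7) / (1 − 0.9520)] ≈ 23.3992 billion.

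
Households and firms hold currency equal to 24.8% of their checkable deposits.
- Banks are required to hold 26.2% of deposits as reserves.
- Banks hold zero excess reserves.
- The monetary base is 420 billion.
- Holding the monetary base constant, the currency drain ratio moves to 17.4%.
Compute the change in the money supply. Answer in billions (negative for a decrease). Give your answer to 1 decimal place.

103.2 billion

Initially m₁ = (1 + 0.248) / (0.262 + 0.248) ≈ 2.44706, so M₁ = 2.44706 × 420 = 1027.7652 billion.
After the change m₂ = (1 + 0.174) / (0.262 + 0.174) ≈ 2.69266, so M₂ = 2.69266 × 420 = 1130.9172 billion.
ΔM = M₂ − M₁ = 1130.9172 − 1027.7652 = 103.152 billion.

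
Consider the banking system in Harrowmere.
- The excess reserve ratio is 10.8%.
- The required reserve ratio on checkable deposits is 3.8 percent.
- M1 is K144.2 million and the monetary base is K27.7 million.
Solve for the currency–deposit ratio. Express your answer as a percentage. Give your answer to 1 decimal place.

Using m = M/MB = 144.2/27.7 ≈ 5.205776. From m = (1 + c)/(c + rr + e), rearranging gives 1 + c = m·(c + rr + e), so c·(1 − m) = m·(rr + e) − 1.
Hence c = [m·(rr + e) − 1]/(1 − m) = [5.205776 × (0.038 + 0.108) − 1] / (1 − 5.205776) ≈ 0.057054.

5.7%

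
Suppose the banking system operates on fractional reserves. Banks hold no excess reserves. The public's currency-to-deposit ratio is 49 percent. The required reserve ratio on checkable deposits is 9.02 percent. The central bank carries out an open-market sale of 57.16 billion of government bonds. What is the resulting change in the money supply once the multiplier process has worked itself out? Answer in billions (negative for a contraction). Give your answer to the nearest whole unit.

The money multiplier is m = (1 + c) / (rr + c) = (1 + 0.49) / (0.0902 + 0.49) ≈ 2.5681.
The sale removes 57.16 billion of base, so ΔM = m × ΔMB = 2.5681 × (−57.16) ≈ -146.7926 billion.

-147 billion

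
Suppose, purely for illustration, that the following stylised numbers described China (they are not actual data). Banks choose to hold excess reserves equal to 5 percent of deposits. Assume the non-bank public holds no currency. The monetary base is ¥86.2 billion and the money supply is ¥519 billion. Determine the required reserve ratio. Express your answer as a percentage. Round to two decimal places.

Using m = M/MB = 519/86.2 ≈ 6.020882. Since m = (1 + c)/(c + rr + e), the denominator satisfies c + rr + e = (1 + c)/m = (1 + 0) / 6.020882 ≈ 0.166089.
With c = 0 and e = 0.05, the required reserve ratio is 0.166089 − 0 − 0.05 = 0.116089.

11.61%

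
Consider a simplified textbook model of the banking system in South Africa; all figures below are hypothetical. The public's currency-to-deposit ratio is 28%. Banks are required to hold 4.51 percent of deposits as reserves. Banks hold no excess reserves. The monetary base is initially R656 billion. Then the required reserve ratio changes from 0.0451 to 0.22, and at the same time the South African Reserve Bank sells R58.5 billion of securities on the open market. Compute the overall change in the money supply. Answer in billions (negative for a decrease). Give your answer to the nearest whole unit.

-1053 billion

Before: m₁ = (1 + 0.28) / (0.0451 + 0.28) ≈ 3.9373, MB₁ = 656, so M₁ = 3.9373 × 656 = 2582.8688 billion.
After: m₂ = (1 + 0.28) / (0.22 + 0.28) = 2.56, MB₂ = 656 − 58.5 = 597.5, so M₂ = 2.56 × 597.5 = 1529.6 billion.
ΔM = M₂ − M₁ = 1529.6 − 2582.8688 = -1053.2688 billion.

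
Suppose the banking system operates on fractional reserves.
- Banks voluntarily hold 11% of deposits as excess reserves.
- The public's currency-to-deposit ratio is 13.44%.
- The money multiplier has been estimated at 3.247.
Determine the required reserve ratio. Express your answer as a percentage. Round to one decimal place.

Using m = 3.247. Since m = (1 + c)/(c + rr + e), the denominator satisfies c + rr + e = (1 + c)/m = (1 + 0.1344) / 3.247 ≈ 0.349369.
With c = 0.1344 and e = 0.11, the required reserve ratio is 0.349369 − 0.1344 − 0.11 = 0.104969.

10.5%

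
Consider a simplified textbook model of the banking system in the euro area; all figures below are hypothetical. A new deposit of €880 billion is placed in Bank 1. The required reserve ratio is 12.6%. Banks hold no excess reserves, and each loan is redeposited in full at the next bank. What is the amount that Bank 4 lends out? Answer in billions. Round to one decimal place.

Each bank lends a fraction (1 − rr) = 0.8740 of the deposit it receives, so Bank 4 receives 880·0.8740^3 and lends 880·0.8740^4 ≈ 513.4858 billion.

€513.5 billion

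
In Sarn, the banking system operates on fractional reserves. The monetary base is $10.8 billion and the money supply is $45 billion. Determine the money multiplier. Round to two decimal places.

The money multiplier is m = M / MB = 45 / 10.8 ≈ 4.16667.

4.17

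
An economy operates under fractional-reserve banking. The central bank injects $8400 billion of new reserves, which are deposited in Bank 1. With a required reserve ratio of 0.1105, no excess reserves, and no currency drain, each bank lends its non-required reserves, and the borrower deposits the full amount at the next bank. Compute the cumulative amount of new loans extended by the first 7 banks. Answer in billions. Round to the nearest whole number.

Bank i lends (1 − rr)^i of the original deposit: Bank 1 lends 8400·0.8895 = 7471.8000, Bank 2 lends 8400·0.8895² = 6646.1661, and so on.
Summing a geometric series: total = 8400·[0.8895·(1 − 0.8895^7) / (1 − 0.8895)] ≈ 37827.1307 billion.

$37827 billion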